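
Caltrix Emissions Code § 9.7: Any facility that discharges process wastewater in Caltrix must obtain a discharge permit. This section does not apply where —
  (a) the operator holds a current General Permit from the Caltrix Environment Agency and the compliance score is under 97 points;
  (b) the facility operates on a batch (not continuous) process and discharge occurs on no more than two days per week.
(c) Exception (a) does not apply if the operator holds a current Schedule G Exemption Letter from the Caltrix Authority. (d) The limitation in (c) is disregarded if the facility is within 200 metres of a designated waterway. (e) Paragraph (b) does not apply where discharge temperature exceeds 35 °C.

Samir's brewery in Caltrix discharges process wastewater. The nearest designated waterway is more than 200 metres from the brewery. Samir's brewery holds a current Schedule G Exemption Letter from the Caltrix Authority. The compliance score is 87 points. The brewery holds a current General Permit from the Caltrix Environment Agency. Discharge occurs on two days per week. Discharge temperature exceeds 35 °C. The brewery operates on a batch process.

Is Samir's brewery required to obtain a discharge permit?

Yes — Samir's brewery must obtain a discharge permit.

Exception (a) is satisfied on its face — a current General Permit is held; the compliance score is 87 points, under the 97 points limit. But: (c) operates against (a): a current Schedule G Exemption Letter is held. (d) is inapplicable (the brewery is more than 200 m from any designated waterway), so (c) stands. Exception (a) does not apply.
All of (b)'s requirements are met (the facility operates on a batch process; discharge occurs on no more than two days per week). But: (e) is triggered — discharge temperature exceeds 35 °C. So (b) is unavailable.
Every exception is unavailable, so the rule governs.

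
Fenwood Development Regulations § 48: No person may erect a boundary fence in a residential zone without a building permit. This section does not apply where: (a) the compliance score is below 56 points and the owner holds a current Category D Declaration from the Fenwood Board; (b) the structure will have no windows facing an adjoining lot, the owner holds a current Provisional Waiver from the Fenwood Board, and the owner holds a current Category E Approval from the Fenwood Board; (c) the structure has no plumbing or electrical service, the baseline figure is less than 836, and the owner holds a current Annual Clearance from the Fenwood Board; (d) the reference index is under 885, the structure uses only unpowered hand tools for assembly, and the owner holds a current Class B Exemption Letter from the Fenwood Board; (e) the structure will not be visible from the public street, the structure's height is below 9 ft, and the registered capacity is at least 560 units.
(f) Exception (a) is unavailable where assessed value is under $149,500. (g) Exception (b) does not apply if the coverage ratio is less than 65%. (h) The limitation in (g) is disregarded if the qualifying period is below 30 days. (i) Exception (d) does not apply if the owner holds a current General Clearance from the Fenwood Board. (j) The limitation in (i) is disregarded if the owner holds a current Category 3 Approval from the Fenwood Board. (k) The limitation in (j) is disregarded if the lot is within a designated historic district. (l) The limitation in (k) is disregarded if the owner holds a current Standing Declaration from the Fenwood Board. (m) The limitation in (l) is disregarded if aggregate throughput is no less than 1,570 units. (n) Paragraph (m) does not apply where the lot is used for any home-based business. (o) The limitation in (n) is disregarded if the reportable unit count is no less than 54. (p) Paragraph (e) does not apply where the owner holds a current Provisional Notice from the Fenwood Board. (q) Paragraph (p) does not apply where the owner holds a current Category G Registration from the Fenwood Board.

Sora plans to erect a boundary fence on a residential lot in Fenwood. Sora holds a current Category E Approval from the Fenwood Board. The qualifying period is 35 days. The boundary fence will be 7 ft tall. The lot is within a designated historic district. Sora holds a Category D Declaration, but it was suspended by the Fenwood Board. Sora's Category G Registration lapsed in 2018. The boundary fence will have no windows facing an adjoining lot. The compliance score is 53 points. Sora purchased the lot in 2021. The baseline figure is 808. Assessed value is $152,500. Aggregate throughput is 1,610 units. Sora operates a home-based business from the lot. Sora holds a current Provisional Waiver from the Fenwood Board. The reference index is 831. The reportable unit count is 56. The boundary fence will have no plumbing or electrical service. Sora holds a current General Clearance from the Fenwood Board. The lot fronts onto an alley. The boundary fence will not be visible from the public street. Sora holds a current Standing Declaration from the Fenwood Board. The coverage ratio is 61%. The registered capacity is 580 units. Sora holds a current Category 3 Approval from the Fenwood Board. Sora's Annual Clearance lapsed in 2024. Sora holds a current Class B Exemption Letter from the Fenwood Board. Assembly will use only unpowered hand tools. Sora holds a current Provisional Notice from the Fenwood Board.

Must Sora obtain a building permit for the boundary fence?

Yes — Sora must obtain a building permit.

Exception (a) fails — the Category D Declaration is not current.
Exception (b): no windows face an adjoining lot; a current Provisional Waiver is held; a current Category E Approval is held — every condition holds. Turning to paragraphs (g)–(h): (g) operates against (b): the coverage ratio is 61%, less than the 65% limit. (h), which would lift (g), does not operate here — the qualifying period is 35 days, not below 30 days. (b) is therefore removed.
Exception (c) requires that the owner holds a current Annual Clearance from the Fenwood Board; but the Annual Clearance is not current, so (c) is unavailable.
Exception (d) is satisfied on its face — the reference index is 831, under the 885 limit; assembly uses only hand tools; a current Class B Exemption Letter is held. But: (i) applies — a current General Clearance is held. (j) operates (a current Category 3 Approval is held), but is overridden by (k): (k) operates against (j): the lot is in a historic district. (l) operates (a current Standing Declaration is held), but is itself disapplied by (m): (m) operates against (l): aggregate throughput is 1,610 units, meeting the 1,570 units threshold. (n) would limit (m) — a home-based business operates on the lot — but (o) sets (n) aside: (o) applies — the reportable unit count is 56, meeting the 54 threshold. Exception (d) does not apply.
Exception (e): the structure will not be visible from the street; the structure's height is 7 ft, below the 9 ft limit; the registered capacity is 580 units, meeting the 560 units threshold — every condition holds. Turning to paragraphs (p)–(q): (p) operates against (e): a current Provisional Notice is held. (q), which would lift (p), is not engaged — there is no Category G Registration in force. (e) is therefore removed.
Every exception is unavailable, so the rule governs.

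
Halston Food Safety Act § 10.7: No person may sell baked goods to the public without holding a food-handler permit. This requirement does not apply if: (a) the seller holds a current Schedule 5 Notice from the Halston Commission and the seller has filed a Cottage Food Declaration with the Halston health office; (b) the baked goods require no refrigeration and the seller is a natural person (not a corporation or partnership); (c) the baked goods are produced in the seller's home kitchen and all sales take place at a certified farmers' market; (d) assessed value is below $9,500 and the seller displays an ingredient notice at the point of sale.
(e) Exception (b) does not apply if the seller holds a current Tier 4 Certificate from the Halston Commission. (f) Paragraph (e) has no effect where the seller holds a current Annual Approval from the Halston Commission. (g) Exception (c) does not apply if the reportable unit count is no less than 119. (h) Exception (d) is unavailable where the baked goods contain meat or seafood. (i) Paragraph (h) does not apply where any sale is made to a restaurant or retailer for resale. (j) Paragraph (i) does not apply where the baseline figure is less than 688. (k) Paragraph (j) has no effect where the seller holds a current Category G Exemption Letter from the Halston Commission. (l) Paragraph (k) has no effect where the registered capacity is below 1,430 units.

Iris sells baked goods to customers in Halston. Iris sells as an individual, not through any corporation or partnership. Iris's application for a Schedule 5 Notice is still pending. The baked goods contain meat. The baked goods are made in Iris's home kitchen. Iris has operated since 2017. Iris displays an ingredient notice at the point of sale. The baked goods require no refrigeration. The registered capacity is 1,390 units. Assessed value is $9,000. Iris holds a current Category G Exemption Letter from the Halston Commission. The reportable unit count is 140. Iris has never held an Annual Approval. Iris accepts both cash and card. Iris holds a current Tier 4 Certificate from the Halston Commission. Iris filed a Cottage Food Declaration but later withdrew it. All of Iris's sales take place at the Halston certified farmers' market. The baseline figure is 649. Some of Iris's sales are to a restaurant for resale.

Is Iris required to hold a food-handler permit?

Exception (a) fails — the Schedule 5 Notice is not current.
All of (b)'s requirements are met (the baked goods are shelf-stable; the seller is a natural person). However, paragraphs (e)–(f) must be considered: (e) operates against (b): a current Tier 4 Certificate is held. (f), which would lift (e), does not operate here — there is no Annual Approval in force. (b) is therefore removed.
All of (c)'s requirements are met (the baked goods are home-kitchen produced; all sales are at a certified farmers' market). But: (g) operates against (c): the reportable unit count is 140, meeting the 119 threshold. So (c) is unavailable.
Exception (d)'s conditions are all satisfied: assessed value is $9,000, below the $9,500 limit; an ingredient notice is displayed. But applying paragraphs (h)–(l): (h) operates against (d): the baked goods contain meat. (i) would limit (h) — some sales are to a restaurant for resale — but (j) sets (i) aside: (j) is engaged — the baseline figure is 649, less than the 688 limit. (k) is engaged (a current Category G Exemption Letter is held), but is overridden by (l): (l) is triggered — the registered capacity is 1,390 units, below the 1,430 units limit. (d) is therefore removed.
No exception displaces § 10.7.

Yes — Iris must hold a food-handler permit.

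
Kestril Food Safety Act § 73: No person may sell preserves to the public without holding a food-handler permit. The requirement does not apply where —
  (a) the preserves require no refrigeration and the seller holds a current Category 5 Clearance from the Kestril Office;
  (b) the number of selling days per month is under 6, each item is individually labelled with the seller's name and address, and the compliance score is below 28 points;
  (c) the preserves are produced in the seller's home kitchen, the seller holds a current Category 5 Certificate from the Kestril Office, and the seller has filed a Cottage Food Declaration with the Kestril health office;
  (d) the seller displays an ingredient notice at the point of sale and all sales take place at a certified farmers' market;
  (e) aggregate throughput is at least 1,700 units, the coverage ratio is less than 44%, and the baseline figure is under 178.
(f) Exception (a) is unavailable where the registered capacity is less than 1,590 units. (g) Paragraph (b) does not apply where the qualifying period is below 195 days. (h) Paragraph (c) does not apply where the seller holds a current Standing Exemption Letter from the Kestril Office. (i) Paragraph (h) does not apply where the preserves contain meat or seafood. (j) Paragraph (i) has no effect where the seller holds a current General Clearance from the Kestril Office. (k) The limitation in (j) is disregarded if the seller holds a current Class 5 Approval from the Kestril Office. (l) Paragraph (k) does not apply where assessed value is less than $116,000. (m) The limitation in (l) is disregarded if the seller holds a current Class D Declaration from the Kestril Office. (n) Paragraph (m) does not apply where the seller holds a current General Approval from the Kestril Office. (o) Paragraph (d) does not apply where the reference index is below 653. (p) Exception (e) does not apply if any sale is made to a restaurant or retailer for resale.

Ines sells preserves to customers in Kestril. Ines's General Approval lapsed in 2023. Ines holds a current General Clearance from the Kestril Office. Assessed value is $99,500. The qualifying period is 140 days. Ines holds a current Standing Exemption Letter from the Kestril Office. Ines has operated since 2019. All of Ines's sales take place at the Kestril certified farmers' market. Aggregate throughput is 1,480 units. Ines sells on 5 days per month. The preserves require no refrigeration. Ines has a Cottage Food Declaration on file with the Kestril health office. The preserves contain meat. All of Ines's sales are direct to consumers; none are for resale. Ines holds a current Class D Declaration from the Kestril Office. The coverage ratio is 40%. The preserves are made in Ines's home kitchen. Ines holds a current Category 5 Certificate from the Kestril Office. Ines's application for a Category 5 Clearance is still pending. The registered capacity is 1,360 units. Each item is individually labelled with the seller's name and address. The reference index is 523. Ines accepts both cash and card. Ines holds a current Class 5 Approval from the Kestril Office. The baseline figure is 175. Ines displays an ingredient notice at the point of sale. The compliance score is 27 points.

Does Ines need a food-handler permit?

Exception (a) does not apply: no current Category 5 Clearance is held.
Exception (b)'s conditions are all satisfied: the number of selling days per month is 5, under the 6 limit; items are individually labelled; the compliance score is 27 points, below the 28 points limit. Turning to paragraph (g): (g) is triggered — the qualifying period is 140 days, below the 195 days limit. So (b) is unavailable.
Exception (c) is satisfied on its face — the preserves are home-kitchen produced; a current Category 5 Certificate is held; a Cottage Food Declaration is on file. Under paragraphs (h)–(n): (h) is triggered (a current Standing Exemption Letter is held), but is set aside by (i): (i) is engaged — the preserves contain meat. (j) is engaged (a current General Clearance is held), but is displaced by (k): (k) is engaged — a current Class 5 Approval is held. (l) would limit (k) — assessed value is $99,500, less than the $116,000 limit — but (m) sets (l) aside: (m) applies — a current Class D Declaration is held. (n) is inapplicable (there is no General Approval in force), so (m) stands. Exception (c) stands.
Exception (d) is satisfied on its face — an ingredient notice is displayed; all sales are at a certified farmers' market. But applying paragraph (o): (o) operates — the reference index is 523, below the 653 limit. So (d) is unavailable.
Exception (e) does not apply: aggregate throughput is 1,480 units, short of 1,700 units.

No — exception (c) applies; Ines is not required to hold a food-handler permit.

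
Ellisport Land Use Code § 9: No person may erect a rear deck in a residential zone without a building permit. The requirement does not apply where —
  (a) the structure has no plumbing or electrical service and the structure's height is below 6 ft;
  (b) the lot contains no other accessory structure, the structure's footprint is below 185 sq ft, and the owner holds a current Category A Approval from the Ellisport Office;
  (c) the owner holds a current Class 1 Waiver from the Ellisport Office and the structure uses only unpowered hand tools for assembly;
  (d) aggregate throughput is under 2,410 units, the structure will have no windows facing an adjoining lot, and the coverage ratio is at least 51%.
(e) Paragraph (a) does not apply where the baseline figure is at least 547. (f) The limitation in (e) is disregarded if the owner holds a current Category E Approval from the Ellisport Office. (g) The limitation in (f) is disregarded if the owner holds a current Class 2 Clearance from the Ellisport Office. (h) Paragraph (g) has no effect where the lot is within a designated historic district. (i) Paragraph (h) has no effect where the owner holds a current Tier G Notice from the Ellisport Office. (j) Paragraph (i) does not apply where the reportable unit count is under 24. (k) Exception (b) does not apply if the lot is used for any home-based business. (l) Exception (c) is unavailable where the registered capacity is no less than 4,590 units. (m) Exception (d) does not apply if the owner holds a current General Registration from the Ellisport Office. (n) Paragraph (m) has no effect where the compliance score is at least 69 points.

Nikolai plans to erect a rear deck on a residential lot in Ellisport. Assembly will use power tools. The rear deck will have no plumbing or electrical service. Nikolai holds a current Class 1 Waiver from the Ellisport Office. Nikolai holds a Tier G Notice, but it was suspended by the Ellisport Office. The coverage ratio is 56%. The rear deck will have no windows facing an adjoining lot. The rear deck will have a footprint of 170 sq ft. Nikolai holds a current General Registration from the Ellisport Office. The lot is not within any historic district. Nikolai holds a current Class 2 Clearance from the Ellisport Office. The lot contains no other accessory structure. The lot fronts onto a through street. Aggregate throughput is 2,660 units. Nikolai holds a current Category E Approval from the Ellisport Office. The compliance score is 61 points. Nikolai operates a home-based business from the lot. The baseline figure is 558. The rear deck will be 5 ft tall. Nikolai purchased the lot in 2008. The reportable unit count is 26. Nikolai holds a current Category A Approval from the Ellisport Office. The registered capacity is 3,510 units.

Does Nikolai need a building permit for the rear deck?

Exception (a) is satisfied on its face — there is no plumbing or electrical service; the structure's height is 5 ft, below the 6 ft limit. Turning to paragraphs (e)–(j): (e) operates against (a): the baseline figure is 558, meeting the 547 threshold. (f) is triggered (a current Category E Approval is held), but is overridden by (g): (g) operates against (f): a current Class 2 Clearance is held. (h) is inapplicable (the lot is not in a historic district), so (g) stands. So (a) is unavailable.
Exception (b): the lot has no other accessory structure; the structure's footprint is 170 sq ft, below the 185 sq ft limit; a current Category A Approval is held — every condition holds. Turning to paragraph (k): (k) operates against (b): a home-based business operates on the lot. (b) is therefore removed.
Exception (c) fails — assembly uses power tools.
Exception (d) does not apply: aggregate throughput is 2,660 units, not under 2,410 units.
No exception displaces § 9.

Yes — Nikolai must obtain a building permit.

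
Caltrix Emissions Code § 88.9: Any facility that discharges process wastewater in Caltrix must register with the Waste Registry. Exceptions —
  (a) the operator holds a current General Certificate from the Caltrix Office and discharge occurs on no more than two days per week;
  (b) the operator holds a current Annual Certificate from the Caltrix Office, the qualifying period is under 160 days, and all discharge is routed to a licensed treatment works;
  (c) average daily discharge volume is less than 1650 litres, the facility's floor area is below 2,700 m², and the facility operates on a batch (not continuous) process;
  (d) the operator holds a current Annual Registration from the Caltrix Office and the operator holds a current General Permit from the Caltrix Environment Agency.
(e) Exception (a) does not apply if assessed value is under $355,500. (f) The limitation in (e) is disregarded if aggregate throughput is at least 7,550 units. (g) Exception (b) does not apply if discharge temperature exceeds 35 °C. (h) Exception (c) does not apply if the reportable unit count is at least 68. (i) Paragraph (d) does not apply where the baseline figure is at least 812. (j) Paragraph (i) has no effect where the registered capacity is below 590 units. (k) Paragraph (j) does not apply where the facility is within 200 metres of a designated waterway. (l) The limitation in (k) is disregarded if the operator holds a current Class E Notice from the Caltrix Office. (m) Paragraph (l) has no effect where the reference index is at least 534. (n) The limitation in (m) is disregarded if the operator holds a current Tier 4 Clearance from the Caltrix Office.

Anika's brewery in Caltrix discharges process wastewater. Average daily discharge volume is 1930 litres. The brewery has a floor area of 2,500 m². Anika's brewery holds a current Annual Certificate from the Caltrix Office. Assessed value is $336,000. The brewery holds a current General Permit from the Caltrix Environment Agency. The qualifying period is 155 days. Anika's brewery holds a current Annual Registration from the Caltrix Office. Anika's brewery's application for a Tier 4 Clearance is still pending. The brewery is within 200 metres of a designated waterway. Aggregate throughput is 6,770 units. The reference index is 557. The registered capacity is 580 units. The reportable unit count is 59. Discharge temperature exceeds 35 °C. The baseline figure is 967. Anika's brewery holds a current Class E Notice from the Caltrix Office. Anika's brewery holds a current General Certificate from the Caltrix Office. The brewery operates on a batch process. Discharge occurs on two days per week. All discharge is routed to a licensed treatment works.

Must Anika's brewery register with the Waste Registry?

Yes — Anika's brewery must register with the Waste Registry.

All of (a)'s requirements are met (a current General Certificate is held; discharge occurs on no more than two days per week). But applying paragraphs (e)–(f): (e) operates against (a): assessed value is $336,000, under the $355,500 limit. (f), which would lift (e), is not engaged — aggregate throughput is 6,770 units, short of 7,550 units. So (a) is unavailable.
All of (b)'s requirements are met (a current Annual Certificate is held; the qualifying period is 155 days, under the 160 days limit; discharge is routed to a licensed treatment works). However, paragraph (g) must be considered: (g) operates against (b): discharge temperature exceeds 35 °C. So (b) is unavailable.
Exception (c) requires that average daily discharge volume is less than 1650 litres; but average daily discharge volume is 1930 litres, not less than 1650 litres, so (c) is unavailable.
All of (d)'s requirements are met (a current Annual Registration is held; a current General Permit is held). But: (i) operates against (d): the baseline figure is 967, meeting the 812 threshold. (j) would limit (i) — the registered capacity is 580 units, below the 590 units limit — but (k) sets (j) aside: (k) operates — the brewery is within 200 m of a designated waterway. (l) would limit (k) — a current Class E Notice is held — but (m) sets (l) aside: (m) operates against (l): the reference index is 557, meeting the 534 threshold. (n), which would lift (m), is inapplicable — the Tier 4 Clearance is not current. (d) is therefore removed.
No exception applies. The general rule governs.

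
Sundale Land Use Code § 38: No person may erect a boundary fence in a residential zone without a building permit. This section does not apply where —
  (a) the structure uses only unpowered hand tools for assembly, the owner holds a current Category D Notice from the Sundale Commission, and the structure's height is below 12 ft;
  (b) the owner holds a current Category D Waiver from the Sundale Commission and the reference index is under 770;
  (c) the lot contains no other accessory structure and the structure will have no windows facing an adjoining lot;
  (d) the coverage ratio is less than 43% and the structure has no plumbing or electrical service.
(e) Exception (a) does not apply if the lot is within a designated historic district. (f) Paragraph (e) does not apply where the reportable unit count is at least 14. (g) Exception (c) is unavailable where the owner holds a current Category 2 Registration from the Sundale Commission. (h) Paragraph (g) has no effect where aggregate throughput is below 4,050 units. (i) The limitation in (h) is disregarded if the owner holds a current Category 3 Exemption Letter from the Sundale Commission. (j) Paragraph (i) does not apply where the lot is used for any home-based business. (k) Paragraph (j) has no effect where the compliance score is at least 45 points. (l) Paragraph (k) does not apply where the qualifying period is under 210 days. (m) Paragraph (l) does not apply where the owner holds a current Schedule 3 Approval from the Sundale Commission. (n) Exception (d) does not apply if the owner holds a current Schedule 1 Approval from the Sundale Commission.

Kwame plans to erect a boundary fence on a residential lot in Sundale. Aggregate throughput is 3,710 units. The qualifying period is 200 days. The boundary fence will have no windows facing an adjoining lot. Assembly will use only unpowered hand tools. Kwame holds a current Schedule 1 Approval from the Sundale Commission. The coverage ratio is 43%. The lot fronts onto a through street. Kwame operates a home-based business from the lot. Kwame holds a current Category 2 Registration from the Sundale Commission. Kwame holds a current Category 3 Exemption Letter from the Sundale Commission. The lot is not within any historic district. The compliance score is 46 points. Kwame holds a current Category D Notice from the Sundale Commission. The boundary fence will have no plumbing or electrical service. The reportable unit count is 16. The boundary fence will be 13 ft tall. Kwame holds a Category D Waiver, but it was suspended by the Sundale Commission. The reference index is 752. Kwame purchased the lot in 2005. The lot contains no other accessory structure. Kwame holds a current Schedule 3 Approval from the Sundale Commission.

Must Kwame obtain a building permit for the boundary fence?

Exception (a) does not apply: the structure's height is 13 ft, not below 12 ft.
Exception (b) requires that the owner holds a current Category D Waiver from the Sundale Commission; but there is no Category D Waiver in force, so (b) is unavailable.
Exception (c): the lot has no other accessory structure; no windows face an adjoining lot — every condition holds. But: (g) operates against (c): a current Category 2 Registration is held. (h) would limit (g) — aggregate throughput is 3,710 units, below the 4,050 units limit — but (i) sets (h) aside: (i) operates against (h): a current Category 3 Exemption Letter is held. (j) applies (a home-based business operates on the lot), but is overridden by (k): (k) operates — the compliance score is 46 points, meeting the 45 points threshold. (l) is engaged (the qualifying period is 200 days, under the 210 days limit), but is itself disapplied by (m): (m) operates against (l): a current Schedule 3 Approval is held. Exception (c) does not apply.
Exception (d) does not apply: the coverage ratio is 43%, not less than 43%.
Every exception is unavailable, so the rule governs.

Yes — Kwame must obtain a building permit.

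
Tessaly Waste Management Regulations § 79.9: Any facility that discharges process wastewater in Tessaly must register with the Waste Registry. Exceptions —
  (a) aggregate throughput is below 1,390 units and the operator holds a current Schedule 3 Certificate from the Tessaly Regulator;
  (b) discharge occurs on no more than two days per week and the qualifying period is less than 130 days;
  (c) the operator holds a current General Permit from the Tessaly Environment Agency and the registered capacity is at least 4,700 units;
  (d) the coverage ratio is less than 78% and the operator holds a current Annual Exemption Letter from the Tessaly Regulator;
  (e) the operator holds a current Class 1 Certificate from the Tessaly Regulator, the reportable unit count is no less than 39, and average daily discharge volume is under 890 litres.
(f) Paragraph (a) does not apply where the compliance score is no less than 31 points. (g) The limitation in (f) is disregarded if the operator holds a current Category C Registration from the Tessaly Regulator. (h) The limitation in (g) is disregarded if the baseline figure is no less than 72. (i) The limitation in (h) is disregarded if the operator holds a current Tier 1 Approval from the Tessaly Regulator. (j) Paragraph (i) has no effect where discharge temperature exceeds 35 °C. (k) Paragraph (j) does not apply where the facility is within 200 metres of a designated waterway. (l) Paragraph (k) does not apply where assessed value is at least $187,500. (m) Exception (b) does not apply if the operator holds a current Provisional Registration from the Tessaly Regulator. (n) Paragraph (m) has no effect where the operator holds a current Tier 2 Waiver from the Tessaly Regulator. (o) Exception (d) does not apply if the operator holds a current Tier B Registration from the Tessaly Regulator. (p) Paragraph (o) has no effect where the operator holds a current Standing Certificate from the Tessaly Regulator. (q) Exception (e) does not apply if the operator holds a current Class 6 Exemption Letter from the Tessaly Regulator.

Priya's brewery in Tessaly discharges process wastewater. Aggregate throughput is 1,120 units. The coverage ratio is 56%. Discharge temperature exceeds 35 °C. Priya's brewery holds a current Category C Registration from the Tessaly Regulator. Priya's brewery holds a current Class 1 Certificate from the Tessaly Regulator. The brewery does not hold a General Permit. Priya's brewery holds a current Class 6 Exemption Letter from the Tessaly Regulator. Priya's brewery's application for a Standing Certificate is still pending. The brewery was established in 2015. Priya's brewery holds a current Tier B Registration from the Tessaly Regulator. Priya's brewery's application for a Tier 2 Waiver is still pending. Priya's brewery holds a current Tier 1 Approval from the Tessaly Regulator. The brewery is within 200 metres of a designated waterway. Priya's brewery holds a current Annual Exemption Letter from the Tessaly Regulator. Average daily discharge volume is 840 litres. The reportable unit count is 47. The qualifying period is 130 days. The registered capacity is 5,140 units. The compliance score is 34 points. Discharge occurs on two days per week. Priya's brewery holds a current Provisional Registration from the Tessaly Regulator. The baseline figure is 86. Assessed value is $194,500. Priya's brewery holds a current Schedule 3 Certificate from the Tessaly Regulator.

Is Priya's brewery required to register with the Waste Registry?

Exception (a) is satisfied on its face — aggregate throughput is 1,120 units, below the 1,390 units limit; a current Schedule 3 Certificate is held. However, paragraphs (f)–(l) must be considered: (f) operates — the compliance score is 34 points, meeting the 31 points threshold. (g) would limit (f) — a current Category C Registration is held — but (h) sets (g) aside: (h) applies — the baseline figure is 86, meeting the 72 threshold. (i) applies (a current Tier 1 Approval is held), but is overridden by (j): (j) operates — discharge temperature exceeds 35 °C. (k) would limit (j) — the brewery is within 200 m of a designated waterway — but (l) sets (k) aside: (l) operates — assessed value is $194,500, meeting the $187,500 threshold. Exception (a) does not apply.
Exception (b) fails — the qualifying period is 130 days, not less than 130 days.
Exception (c) requires that the operator holds a current General Permit from the Tessaly Environment Agency; but no General Permit is held, so (c) is unavailable.
Exception (d)'s conditions are all satisfied: the coverage ratio is 56%, less than the 78% limit; a current Annual Exemption Letter is held. But: (o) operates against (d): a current Tier B Registration is held. (p), which would lift (o), is not triggered — no current Standing Certificate is held. Exception (d) does not apply.
Exception (e)'s conditions are all satisfied: a current Class 1 Certificate is held; the reportable unit count is 47, meeting the 39 threshold; average daily discharge volume is 840 litres, under the 890 litres limit. But applying paragraph (q): (q) operates — a current Class 6 Exemption Letter is held. So (e) is unavailable.
Every exception is unavailable, so the rule governs.

Yes — Priya's brewery must register with the Waste Registry.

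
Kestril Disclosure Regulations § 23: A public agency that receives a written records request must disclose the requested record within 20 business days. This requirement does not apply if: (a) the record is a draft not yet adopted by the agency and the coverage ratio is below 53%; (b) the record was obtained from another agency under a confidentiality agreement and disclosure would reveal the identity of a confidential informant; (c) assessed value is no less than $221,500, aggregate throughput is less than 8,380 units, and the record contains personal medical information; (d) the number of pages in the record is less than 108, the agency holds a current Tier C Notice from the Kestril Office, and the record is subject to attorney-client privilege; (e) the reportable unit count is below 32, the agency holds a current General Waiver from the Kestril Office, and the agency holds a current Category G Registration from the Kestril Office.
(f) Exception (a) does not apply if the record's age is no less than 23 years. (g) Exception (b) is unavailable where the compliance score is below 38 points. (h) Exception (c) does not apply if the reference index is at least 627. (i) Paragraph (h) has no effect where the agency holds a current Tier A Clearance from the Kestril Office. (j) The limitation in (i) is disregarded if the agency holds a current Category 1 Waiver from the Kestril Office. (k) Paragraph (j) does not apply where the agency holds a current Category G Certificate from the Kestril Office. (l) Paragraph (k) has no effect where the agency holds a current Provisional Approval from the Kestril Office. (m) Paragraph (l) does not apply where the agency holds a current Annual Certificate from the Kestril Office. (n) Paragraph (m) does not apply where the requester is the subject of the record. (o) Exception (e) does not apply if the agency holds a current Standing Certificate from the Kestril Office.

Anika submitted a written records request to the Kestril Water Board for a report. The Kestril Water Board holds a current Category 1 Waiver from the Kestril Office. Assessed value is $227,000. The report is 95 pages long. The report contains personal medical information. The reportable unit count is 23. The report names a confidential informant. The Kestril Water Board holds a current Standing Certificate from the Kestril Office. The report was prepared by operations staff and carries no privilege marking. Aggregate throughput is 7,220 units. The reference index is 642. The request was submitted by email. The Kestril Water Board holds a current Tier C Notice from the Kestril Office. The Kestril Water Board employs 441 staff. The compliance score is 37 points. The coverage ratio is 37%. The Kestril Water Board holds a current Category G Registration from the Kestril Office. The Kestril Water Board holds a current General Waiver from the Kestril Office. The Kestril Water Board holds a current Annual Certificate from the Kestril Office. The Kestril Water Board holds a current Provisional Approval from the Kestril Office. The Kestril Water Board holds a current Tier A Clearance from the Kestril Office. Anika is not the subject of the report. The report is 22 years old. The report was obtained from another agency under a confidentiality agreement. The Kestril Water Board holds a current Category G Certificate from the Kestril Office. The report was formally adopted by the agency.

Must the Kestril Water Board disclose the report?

No — exception (c) applies; the Kestril Water Board is not required to disclose the report.

Exception (a) requires that the record is a draft not yet adopted by the agency; but the report has been formally adopted, so (a) is unavailable.
Exception (b): the report was obtained under a confidentiality agreement; the report names a confidential informant — every condition holds. But: (g) operates — the compliance score is 37 points, below the 38 points limit. So (b) is unavailable.
Exception (c): assessed value is $227,000, meeting the $221,500 threshold; aggregate throughput is 7,220 units, less than the 8,380 units limit; the report contains personal medical information — every condition holds. Applying paragraphs (h)–(n): (h) is triggered (the reference index is 642, meeting the 627 threshold), but yields to (i): (i) operates against (h): a current Tier A Clearance is held. (j) would limit (i) — a current Category 1 Waiver is held — but (k) sets (j) aside: (k) is engaged — a current Category G Certificate is held. (l) would limit (k) — a current Provisional Approval is held — but (m) sets (l) aside: (m) operates against (l): a current Annual Certificate is held. (n), which would lift (m), is not triggered — Anika is not the subject of the report. So (c) applies.
Exception (d) requires that the record is subject to attorney-client privilege; but the report carries no privilege marking, so (d) is unavailable.
All of (e)'s requirements are met (the reportable unit count is 23, below the 32 limit; a current General Waiver is held; a current Category G Registration is held). But: (o) operates against (e): a current Standing Certificate is held. (e) is therefore removed.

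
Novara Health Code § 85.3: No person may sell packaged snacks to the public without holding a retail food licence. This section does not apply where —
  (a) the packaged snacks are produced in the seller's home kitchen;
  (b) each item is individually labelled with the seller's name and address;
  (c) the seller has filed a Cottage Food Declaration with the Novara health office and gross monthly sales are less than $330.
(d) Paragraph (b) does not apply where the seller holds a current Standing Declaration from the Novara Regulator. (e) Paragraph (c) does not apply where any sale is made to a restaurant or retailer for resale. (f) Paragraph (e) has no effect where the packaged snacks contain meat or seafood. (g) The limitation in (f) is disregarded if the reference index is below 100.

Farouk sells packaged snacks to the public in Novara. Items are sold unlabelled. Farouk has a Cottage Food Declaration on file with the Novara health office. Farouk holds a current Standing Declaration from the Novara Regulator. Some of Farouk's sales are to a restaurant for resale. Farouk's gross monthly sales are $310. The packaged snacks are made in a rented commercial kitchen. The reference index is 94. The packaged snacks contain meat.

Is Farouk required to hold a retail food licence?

Exception (a) requires that the packaged snacks are produced in the seller's home kitchen; but the packaged snacks are made in a commercial kitchen, not a home kitchen, so (a) is unavailable.
Exception (b) fails — items are sold unlabelled.
Exception (c) is satisfied on its face — a Cottage Food Declaration is on file; gross monthly sales are $310, less than the $330 limit. But applying paragraphs (e)–(g): (e) operates against (c): some sales are to a restaurant for resale. (f) is engaged (the packaged snacks contain meat), but is itself disapplied by (g): (g) is engaged — the reference index is 94, below the 100 limit. So (c) is unavailable.
None of the exceptions is available; § 85.3 applies in full.

Yes — Farouk must hold a retail food licence.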